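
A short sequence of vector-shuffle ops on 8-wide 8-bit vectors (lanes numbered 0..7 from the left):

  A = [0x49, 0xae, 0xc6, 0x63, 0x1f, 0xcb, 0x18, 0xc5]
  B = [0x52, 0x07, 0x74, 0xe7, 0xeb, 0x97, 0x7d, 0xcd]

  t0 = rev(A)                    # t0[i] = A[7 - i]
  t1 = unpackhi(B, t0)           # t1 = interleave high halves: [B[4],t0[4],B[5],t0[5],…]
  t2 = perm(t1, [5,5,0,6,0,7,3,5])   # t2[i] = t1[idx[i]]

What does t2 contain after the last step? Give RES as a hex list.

RES = [ 0xae  0xae  0xeb  0xcd  0xeb  0x49  0xc6  0xae ]

  t0: c5 18 cb 1f 63 c6 ae 49
  t1: eb 63 97 c6 7d ae cd 49
  t2: ae ae eb cd eb 49 c6 ae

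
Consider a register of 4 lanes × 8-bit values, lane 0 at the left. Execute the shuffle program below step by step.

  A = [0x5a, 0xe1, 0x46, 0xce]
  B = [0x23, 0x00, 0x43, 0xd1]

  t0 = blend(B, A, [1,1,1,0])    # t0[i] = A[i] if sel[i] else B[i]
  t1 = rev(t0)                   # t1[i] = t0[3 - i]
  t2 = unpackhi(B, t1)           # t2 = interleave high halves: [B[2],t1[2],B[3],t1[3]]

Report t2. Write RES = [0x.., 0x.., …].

  t0: 5a e1 46 d1
  t1: d1 46 e1 5a
  t2: 43 e1 d1 5a

RES = [ 0x43  0xe1  0xd1  0x5a ]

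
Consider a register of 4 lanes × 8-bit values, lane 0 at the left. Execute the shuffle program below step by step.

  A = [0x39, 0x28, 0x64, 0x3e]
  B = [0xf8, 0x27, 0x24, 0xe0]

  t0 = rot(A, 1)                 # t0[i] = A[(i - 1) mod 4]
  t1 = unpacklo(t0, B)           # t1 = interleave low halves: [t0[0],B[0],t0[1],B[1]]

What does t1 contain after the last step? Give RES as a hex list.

RES = [0x3e, 0xf8, 0x39, 0x27]

  t0: 3e 39 28 64
  t1: 3e f8 39 27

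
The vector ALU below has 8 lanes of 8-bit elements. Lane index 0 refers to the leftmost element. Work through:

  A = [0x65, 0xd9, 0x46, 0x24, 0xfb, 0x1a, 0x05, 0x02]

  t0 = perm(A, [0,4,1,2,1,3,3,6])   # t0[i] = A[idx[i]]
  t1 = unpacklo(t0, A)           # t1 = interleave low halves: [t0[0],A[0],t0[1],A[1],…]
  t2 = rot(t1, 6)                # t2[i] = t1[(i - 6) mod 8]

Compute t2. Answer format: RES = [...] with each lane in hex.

RES = [0xfb, 0xd9, 0xd9, 0x46, 0x46, 0x24, 0x65, 0x65]

→ t0 |65|fb|d9|46|d9|24|24|05|
→ t1 |65|65|fb|d9|d9|46|46|24|
→ t2 |fb|d9|d9|46|46|24|65|65|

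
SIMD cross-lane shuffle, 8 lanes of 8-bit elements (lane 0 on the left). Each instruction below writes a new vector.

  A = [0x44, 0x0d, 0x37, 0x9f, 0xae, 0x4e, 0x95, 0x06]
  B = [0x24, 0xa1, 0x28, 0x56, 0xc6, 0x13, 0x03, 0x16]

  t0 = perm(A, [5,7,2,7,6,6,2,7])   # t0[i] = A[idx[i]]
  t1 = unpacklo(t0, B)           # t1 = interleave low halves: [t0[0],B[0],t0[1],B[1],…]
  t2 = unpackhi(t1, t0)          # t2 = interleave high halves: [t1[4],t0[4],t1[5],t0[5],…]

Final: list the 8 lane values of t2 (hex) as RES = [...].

RES = [0x37, 0x95, 0x28, 0x95, 0x06, 0x37, 0x56, 0x06]

t0 = [0x4e, 0x06, 0x37, 0x06, 0x95, 0x95, 0x37, 0x06]
t1 = [0x4e, 0x24, 0x06, 0xa1, 0x37, 0x28, 0x06, 0x56]
t2 = [0x37, 0x95, 0x28, 0x95, 0x06, 0x37, 0x56, 0x06]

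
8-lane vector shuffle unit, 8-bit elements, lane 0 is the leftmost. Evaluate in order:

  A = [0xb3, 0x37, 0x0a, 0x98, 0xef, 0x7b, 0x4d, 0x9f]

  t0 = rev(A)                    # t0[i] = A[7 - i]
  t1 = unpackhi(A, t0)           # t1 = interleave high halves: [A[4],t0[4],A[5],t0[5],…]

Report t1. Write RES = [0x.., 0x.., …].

t0 = [0x9f, 0x4d, 0x7b, 0xef, 0x98, 0x0a, 0x37, 0xb3]
t1 = [0xef, 0x98, 0x7b, 0x0a, 0x4d, 0x37, 0x9f, 0xb3]

RES = [ 0xef  0x98  0x7b  0x0a  0x4d  0x37  0x9f  0xb3 ]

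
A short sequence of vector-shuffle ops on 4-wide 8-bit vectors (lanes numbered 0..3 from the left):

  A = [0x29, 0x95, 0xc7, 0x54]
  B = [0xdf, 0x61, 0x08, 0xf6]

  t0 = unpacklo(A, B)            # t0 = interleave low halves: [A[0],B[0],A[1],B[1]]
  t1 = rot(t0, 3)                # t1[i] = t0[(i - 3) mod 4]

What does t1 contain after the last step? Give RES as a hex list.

→ t0 |29|df|95|61|
→ t1 |df|95|61|29|

RES = [0xdf, 0x95, 0x61, 0x29]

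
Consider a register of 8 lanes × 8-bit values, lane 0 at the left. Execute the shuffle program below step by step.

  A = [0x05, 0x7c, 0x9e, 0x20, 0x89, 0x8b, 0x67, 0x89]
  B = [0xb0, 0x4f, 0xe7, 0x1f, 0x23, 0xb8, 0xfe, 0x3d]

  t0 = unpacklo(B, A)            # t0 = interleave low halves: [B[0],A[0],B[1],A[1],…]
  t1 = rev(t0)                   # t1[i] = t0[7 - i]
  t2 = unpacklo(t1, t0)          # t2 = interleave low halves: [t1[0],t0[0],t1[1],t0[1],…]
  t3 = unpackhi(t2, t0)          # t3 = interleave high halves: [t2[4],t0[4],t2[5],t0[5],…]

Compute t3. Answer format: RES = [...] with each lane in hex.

RES = [0x9e, 0xe7, 0x4f, 0x9e, 0xe7, 0x1f, 0x7c, 0x20]

→ t0 |b0|05|4f|7c|e7|9e|1f|20|
→ t1 |20|1f|9e|e7|7c|4f|05|b0|
→ t2 |20|b0|1f|05|9e|4f|e7|7c|
→ t3 |9e|e7|4f|9e|e7|1f|7c|20|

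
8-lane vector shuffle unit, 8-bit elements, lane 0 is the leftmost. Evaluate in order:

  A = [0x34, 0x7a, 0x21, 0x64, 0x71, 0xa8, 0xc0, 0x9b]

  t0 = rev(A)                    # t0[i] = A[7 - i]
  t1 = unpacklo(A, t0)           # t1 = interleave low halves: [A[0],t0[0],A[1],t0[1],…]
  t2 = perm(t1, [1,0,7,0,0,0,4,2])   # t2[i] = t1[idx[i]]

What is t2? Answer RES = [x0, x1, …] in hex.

RES = [0x9b, 0x34, 0x71, 0x34, 0x34, 0x34, 0x21, 0x7a]

t0 = [0x9b, 0xc0, 0xa8, 0x71, 0x64, 0x21, 0x7a, 0x34]
t1 = [0x34, 0x9b, 0x7a, 0xc0, 0x21, 0xa8, 0x64, 0x71]
t2 = [0x9b, 0x34, 0x71, 0x34, 0x34, 0x34, 0x21, 0x7a]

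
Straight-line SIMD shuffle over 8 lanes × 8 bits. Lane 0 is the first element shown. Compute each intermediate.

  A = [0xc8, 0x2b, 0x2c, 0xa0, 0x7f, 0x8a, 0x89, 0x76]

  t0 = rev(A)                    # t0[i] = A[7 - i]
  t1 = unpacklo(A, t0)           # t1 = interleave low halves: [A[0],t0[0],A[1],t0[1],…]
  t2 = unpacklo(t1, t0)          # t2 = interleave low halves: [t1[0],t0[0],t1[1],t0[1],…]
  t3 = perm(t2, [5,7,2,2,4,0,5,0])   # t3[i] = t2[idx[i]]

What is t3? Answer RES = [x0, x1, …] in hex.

RES = [ 0x8a  0x7f  0x76  0x76  0x2b  0xc8  0x8a  0xc8 ]

  t0: 76 89 8a 7f a0 2c 2b c8
  t1: c8 76 2b 89 2c 8a a0 7f
  t2: c8 76 76 89 2b 8a 89 7f
  t3: 8a 7f 76 76 2b c8 8a c8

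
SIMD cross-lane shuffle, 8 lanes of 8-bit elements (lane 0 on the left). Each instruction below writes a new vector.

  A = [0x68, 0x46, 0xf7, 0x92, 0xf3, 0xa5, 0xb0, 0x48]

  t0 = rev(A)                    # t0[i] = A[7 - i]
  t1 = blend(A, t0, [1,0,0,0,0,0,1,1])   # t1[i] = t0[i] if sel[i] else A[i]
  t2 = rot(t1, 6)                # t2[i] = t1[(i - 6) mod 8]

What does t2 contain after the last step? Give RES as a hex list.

RES = [0xf7, 0x92, 0xf3, 0xa5, 0x46, 0x68, 0x48, 0x46]

→ t0 |48|b0|a5|f3|92|f7|46|68|
→ t1 |48|46|f7|92|f3|a5|46|68|
→ t2 |f7|92|f3|a5|46|68|48|46|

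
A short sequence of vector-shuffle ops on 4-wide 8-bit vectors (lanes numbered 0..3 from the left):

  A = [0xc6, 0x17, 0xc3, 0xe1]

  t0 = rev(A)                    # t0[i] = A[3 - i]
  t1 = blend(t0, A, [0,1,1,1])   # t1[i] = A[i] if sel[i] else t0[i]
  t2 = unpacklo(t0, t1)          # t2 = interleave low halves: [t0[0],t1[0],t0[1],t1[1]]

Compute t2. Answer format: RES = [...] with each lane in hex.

→ t0 |e1|c3|17|c6|
→ t1 |e1|17|c3|e1|
→ t2 |e1|e1|c3|17|

RES = [0xe1, 0xe1, 0xc3, 0x17]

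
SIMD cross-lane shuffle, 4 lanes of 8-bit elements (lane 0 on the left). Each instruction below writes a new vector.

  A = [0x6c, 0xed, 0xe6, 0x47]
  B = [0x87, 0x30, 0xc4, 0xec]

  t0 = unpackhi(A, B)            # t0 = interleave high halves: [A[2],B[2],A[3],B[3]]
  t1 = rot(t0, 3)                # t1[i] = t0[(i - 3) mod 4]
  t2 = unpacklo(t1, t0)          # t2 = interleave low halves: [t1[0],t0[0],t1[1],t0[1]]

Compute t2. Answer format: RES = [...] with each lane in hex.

RES = [ 0xc4  0xe6  0x47  0xc4 ]

  t0: e6 c4 47 ec
  t1: c4 47 ec e6
  t2: c4 e6 47 c4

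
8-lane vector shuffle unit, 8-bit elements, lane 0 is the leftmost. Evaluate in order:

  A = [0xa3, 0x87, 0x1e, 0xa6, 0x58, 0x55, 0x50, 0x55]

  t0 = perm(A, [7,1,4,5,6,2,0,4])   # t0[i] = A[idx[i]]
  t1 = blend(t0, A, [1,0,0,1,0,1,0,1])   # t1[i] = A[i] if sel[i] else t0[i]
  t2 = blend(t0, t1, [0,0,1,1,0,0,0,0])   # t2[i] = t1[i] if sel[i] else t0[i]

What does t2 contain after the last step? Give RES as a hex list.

→ t0 |55|87|58|55|50|1e|a3|58|
→ t1 |a3|87|58|a6|50|55|a3|55|
→ t2 |55|87|58|a6|50|1e|a3|58|

RES = [ 0x55  0x87  0x58  0xa6  0x50  0x1e  0xa3  0x58 ]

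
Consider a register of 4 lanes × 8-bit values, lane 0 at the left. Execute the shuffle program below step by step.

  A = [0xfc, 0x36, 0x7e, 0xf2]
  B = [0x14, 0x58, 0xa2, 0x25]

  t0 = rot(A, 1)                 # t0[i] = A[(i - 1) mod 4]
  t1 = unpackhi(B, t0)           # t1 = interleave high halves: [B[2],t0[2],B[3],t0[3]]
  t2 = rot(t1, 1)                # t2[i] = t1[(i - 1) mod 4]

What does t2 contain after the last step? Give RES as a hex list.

RES = [ 0x7e  0xa2  0x36  0x25 ]

t0 = [0xf2, 0xfc, 0x36, 0x7e]
t1 = [0xa2, 0x36, 0x25, 0x7e]
t2 = [0x7e, 0xa2, 0x36, 0x25]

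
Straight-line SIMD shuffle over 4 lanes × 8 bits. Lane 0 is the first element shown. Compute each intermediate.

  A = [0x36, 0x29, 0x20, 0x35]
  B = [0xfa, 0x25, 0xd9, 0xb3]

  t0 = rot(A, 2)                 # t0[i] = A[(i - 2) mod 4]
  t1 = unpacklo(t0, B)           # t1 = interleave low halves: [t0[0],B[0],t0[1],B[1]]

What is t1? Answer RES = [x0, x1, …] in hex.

RES = [ 0x20  0xfa  0x35  0x25 ]

t0 = [0x20, 0x35, 0x36, 0x29]
t1 = [0x20, 0xfa, 0x35, 0x25]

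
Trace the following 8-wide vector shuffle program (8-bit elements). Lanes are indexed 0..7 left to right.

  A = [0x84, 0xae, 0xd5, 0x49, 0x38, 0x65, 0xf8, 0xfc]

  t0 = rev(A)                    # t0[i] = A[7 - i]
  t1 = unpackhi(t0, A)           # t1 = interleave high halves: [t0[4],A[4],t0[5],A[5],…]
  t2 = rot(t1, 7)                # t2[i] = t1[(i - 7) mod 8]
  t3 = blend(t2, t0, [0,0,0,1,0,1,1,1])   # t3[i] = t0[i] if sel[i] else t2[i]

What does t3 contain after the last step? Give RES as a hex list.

→ t0 |fc|f8|65|38|49|d5|ae|84|
→ t1 |49|38|d5|65|ae|f8|84|fc|
→ t2 |38|d5|65|ae|f8|84|fc|49|
→ t3 |38|d5|65|38|f8|d5|ae|84|

RES = [ 0x38  0xd5  0x65  0x38  0xf8  0xd5  0xae  0x84 ]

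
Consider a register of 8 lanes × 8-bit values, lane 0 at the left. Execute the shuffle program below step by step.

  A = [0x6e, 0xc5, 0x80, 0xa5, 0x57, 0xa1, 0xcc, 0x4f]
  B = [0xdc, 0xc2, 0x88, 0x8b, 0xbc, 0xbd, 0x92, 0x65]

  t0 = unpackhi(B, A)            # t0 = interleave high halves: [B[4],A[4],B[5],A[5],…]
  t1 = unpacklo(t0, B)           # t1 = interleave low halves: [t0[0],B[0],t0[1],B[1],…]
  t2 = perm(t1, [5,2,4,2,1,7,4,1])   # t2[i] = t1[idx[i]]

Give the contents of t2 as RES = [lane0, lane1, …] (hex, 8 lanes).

RES = [0x88, 0x57, 0xbd, 0x57, 0xdc, 0x8b, 0xbd, 0xdc]

  t0: bc 57 bd a1 92 cc 65 4f
  t1: bc dc 57 c2 bd 88 a1 8b
  t2: 88 57 bd 57 dc 8b bd dc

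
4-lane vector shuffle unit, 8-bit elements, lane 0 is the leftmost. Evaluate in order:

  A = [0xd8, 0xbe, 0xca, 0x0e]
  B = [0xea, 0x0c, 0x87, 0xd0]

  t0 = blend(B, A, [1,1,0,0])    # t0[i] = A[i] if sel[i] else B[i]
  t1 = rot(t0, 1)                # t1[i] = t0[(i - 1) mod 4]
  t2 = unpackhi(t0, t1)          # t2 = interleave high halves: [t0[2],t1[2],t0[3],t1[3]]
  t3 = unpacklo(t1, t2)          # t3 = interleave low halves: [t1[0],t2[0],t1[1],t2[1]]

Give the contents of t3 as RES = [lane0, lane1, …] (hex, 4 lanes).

→ t0 |d8|be|87|d0|
→ t1 |d0|d8|be|87|
→ t2 |87|be|d0|87|
→ t3 |d0|87|d8|be|

RES = [0xd0, 0x87, 0xd8, 0xbe]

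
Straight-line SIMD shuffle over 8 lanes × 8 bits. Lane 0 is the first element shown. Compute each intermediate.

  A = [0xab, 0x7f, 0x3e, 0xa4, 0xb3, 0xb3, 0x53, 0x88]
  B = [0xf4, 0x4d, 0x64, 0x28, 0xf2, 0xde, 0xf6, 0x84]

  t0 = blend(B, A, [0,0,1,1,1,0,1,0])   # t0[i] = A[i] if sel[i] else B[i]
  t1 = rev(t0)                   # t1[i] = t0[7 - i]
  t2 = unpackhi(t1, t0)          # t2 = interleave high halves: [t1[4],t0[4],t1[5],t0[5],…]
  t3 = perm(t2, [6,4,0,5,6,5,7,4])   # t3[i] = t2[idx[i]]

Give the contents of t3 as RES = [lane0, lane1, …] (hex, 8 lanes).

  t0: f4 4d 3e a4 b3 de 53 84
  t1: 84 53 de b3 a4 3e 4d f4
  t2: a4 b3 3e de 4d 53 f4 84
  t3: f4 4d a4 53 f4 53 84 4d

RES = [0xf4, 0x4d, 0xa4, 0x53, 0xf4, 0x53, 0x84, 0x4d]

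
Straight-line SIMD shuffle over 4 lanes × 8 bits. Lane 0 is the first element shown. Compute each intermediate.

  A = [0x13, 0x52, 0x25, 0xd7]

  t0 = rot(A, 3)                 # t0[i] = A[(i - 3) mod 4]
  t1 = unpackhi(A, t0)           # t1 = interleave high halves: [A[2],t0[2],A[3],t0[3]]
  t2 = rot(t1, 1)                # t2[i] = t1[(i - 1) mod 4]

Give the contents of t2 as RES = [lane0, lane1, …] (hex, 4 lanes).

RES = [ 0x13  0x25  0xd7  0xd7 ]

t0 = [0x52, 0x25, 0xd7, 0x13]
t1 = [0x25, 0xd7, 0xd7, 0x13]
t2 = [0x13, 0x25, 0xd7, 0xd7]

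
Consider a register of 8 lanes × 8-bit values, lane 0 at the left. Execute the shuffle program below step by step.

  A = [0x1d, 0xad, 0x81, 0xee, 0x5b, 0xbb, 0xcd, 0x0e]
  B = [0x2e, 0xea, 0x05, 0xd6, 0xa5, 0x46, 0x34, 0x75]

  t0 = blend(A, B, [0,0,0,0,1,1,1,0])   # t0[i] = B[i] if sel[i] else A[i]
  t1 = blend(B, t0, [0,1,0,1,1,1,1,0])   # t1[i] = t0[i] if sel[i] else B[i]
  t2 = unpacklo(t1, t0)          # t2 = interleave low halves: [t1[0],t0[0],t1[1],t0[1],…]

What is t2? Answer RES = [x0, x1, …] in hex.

RES = [0x2e, 0x1d, 0xad, 0xad, 0x05, 0x81, 0xee, 0xee]

  t0: 1d ad 81 ee a5 46 34 0e
  t1: 2e ad 05 ee a5 46 34 75
  t2: 2e 1d ad ad 05 81 ee ee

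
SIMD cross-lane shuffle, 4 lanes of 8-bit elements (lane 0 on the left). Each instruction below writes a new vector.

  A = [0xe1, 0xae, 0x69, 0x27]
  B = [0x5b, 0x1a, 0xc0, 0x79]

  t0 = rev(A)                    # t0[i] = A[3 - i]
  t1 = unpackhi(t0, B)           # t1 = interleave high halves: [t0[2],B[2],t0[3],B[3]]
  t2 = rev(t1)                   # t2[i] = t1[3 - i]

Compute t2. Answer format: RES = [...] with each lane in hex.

RES = [ 0x79  0xe1  0xc0  0xae ]

t0 = [0x27, 0x69, 0xae, 0xe1]
t1 = [0xae, 0xc0, 0xe1, 0x79]
t2 = [0x79, 0xe1, 0xc0, 0xae]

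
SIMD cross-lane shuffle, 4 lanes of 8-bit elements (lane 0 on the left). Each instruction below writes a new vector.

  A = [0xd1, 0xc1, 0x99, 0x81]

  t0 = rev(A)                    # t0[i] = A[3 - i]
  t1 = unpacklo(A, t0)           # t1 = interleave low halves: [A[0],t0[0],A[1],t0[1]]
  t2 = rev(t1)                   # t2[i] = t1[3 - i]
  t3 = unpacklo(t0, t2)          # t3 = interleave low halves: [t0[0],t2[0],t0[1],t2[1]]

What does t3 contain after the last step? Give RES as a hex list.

t0 = [0x81, 0x99, 0xc1, 0xd1]
t1 = [0xd1, 0x81, 0xc1, 0x99]
t2 = [0x99, 0xc1, 0x81, 0xd1]
t3 = [0x81, 0x99, 0x99, 0xc1]

RES = [ 0x81  0x99  0x99  0xc1 ]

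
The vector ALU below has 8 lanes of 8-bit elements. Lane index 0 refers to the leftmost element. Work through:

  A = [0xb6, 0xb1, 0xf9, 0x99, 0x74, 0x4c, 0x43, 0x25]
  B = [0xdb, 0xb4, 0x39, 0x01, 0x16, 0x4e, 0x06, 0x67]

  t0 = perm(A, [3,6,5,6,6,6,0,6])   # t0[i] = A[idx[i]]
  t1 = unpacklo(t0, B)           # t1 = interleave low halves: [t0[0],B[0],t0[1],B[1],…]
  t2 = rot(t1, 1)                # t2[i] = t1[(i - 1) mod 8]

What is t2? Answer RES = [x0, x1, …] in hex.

RES = [0x01, 0x99, 0xdb, 0x43, 0xb4, 0x4c, 0x39, 0x43]

  t0: 99 43 4c 43 43 43 b6 43
  t1: 99 db 43 b4 4c 39 43 01
  t2: 01 99 db 43 b4 4c 39 43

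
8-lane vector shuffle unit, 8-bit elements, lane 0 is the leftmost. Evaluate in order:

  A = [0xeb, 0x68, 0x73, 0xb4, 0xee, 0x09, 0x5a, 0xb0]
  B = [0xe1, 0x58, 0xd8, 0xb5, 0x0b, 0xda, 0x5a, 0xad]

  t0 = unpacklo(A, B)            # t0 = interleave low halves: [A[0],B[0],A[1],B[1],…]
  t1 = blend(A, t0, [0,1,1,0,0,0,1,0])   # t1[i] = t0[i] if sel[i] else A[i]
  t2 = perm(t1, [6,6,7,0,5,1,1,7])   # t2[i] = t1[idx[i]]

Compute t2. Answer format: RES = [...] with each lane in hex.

RES = [0xb4, 0xb4, 0xb0, 0xeb, 0x09, 0xe1, 0xe1, 0xb0]

  t0: eb e1 68 58 73 d8 b4 b5
  t1: eb e1 68 b4 ee 09 b4 b0
  t2: b4 b4 b0 eb 09 e1 e1 b0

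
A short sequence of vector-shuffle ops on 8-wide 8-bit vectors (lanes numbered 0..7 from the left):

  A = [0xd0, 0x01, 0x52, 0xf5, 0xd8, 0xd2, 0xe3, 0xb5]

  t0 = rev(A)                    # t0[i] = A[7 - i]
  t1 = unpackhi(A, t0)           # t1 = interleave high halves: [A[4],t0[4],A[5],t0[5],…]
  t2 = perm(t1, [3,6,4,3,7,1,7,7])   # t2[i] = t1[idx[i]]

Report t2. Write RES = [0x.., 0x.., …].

RES = [0x52, 0xb5, 0xe3, 0x52, 0xd0, 0xf5, 0xd0, 0xd0]

→ t0 |b5|e3|d2|d8|f5|52|01|d0|
→ t1 |d8|f5|d2|52|e3|01|b5|d0|
→ t2 |52|b5|e3|52|d0|f5|d0|d0|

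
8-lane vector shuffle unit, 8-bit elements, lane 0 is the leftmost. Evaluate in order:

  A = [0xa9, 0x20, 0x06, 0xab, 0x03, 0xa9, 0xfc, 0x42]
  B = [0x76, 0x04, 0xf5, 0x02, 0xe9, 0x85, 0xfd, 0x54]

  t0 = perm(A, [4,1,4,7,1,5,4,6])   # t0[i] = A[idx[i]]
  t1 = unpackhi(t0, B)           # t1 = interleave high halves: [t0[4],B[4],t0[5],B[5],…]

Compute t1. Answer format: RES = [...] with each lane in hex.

RES = [ 0x20  0xe9  0xa9  0x85  0x03  0xfd  0xfc  0x54 ]

  t0: 03 20 03 42 20 a9 03 fc
  t1: 20 e9 a9 85 03 fd fc 54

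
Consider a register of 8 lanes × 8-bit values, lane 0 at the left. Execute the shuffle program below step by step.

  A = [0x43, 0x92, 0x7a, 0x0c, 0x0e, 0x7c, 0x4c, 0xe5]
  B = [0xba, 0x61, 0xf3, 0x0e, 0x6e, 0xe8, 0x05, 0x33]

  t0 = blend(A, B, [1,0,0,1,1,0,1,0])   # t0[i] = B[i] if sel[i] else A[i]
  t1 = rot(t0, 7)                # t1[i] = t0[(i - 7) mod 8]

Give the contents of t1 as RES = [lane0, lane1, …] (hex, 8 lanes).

t0 = [0xba, 0x92, 0x7a, 0x0e, 0x6e, 0x7c, 0x05, 0xe5]
t1 = [0x92, 0x7a, 0x0e, 0x6e, 0x7c, 0x05, 0xe5, 0xba]

RES = [ 0x92  0x7a  0x0e  0x6e  0x7c  0x05  0xe5  0xba ]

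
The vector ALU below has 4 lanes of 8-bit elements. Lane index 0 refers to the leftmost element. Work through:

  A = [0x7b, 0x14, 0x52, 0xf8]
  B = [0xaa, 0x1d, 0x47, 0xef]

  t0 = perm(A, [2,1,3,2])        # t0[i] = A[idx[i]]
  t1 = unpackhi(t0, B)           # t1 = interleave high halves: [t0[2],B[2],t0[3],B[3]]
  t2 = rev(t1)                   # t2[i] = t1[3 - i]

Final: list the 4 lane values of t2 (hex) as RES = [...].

RES = [ 0xef  0x52  0x47  0xf8 ]

→ t0 |52|14|f8|52|
→ t1 |f8|47|52|ef|
→ t2 |ef|52|47|f8|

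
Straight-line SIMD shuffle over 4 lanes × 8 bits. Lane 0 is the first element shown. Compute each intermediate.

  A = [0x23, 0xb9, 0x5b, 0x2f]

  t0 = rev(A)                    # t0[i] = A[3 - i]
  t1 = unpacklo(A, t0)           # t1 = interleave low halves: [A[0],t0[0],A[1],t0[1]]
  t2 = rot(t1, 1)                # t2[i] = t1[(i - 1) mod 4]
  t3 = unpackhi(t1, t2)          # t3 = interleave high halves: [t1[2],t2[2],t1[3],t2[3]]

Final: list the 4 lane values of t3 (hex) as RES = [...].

RES = [ 0xb9  0x2f  0x5b  0xb9 ]

t0 = [0x2f, 0x5b, 0xb9, 0x23]
t1 = [0x23, 0x2f, 0xb9, 0x5b]
t2 = [0x5b, 0x23, 0x2f, 0xb9]
t3 = [0xb9, 0x2f, 0x5b, 0xb9]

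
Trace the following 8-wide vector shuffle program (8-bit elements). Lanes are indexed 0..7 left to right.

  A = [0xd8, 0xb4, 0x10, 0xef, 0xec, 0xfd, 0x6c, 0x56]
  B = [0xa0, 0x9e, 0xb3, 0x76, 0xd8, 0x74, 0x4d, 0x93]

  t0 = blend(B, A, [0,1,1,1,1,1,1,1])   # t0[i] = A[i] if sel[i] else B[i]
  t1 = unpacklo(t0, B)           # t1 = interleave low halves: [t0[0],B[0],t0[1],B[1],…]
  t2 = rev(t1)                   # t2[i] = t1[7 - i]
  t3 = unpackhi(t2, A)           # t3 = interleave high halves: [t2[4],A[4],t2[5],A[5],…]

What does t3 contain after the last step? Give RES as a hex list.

→ t0 |a0|b4|10|ef|ec|fd|6c|56|
→ t1 |a0|a0|b4|9e|10|b3|ef|76|
→ t2 |76|ef|b3|10|9e|b4|a0|a0|
→ t3 |9e|ec|b4|fd|a0|6c|a0|56|

RES = [0x9e, 0xec, 0xb4, 0xfd, 0xa0, 0x6c, 0xa0, 0x56]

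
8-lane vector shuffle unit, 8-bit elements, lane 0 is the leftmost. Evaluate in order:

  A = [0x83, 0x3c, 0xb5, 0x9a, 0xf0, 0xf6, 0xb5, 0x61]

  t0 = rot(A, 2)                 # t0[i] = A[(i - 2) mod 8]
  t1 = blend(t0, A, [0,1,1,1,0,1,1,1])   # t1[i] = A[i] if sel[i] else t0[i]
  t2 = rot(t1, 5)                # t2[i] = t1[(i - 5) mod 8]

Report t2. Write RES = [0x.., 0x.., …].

RES = [ 0x9a  0xb5  0xf6  0xb5  0x61  0xb5  0x3c  0xb5 ]

→ t0 |b5|61|83|3c|b5|9a|f0|f6|
→ t1 |b5|3c|b5|9a|b5|f6|b5|61|
→ t2 |9a|b5|f6|b5|61|b5|3c|b5|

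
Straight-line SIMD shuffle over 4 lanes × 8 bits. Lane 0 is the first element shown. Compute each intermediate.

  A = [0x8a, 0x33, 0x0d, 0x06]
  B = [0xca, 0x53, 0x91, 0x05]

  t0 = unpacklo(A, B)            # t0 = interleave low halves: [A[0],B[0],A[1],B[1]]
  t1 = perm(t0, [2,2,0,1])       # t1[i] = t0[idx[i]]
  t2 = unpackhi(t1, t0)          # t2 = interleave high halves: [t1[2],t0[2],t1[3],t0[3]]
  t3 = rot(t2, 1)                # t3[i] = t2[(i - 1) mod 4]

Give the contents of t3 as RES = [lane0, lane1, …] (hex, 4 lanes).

t0 = [0x8a, 0xca, 0x33, 0x53]
t1 = [0x33, 0x33, 0x8a, 0xca]
t2 = [0x8a, 0x33, 0xca, 0x53]
t3 = [0x53, 0x8a, 0x33, 0xca]

RES = [0x53, 0x8a, 0x33, 0xca]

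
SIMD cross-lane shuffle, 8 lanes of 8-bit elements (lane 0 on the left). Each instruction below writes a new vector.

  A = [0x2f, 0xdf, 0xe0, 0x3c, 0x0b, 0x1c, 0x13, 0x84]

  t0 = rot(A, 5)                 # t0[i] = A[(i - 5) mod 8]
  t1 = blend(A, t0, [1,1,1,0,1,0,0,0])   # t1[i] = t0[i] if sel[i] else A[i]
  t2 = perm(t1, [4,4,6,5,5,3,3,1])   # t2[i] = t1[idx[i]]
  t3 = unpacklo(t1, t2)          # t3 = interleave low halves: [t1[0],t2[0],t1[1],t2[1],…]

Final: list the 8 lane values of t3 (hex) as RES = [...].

  t0: 3c 0b 1c 13 84 2f df e0
  t1: 3c 0b 1c 3c 84 1c 13 84
  t2: 84 84 13 1c 1c 3c 3c 0b
  t3: 3c 84 0b 84 1c 13 3c 1c

RES = [0x3c, 0x84, 0x0b, 0x84, 0x1c, 0x13, 0x3c, 0x1c]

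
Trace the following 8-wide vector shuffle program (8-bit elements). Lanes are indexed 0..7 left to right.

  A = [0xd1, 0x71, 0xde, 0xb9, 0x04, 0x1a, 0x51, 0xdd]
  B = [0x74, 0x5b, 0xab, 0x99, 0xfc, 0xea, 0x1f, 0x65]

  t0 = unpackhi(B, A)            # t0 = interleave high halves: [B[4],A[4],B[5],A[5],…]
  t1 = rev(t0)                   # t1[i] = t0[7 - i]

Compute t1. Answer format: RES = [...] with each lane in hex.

t0 = [0xfc, 0x04, 0xea, 0x1a, 0x1f, 0x51, 0x65, 0xdd]
t1 = [0xdd, 0x65, 0x51, 0x1f, 0x1a, 0xea, 0x04, 0xfc]

RES = [0xdd, 0x65, 0x51, 0x1f, 0x1a, 0xea, 0x04, 0xfc]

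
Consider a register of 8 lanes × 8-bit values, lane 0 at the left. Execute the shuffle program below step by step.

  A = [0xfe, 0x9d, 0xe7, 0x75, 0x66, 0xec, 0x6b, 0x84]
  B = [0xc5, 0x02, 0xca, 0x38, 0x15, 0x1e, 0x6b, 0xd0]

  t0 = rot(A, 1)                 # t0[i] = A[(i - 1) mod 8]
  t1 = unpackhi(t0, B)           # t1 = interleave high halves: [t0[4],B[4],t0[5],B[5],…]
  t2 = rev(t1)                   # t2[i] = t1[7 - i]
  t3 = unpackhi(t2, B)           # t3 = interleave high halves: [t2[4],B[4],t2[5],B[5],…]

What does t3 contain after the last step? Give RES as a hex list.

RES = [ 0x1e  0x15  0x66  0x1e  0x15  0x6b  0x75  0xd0 ]

  t0: 84 fe 9d e7 75 66 ec 6b
  t1: 75 15 66 1e ec 6b 6b d0
  t2: d0 6b 6b ec 1e 66 15 75
  t3: 1e 15 66 1e 15 6b 75 d0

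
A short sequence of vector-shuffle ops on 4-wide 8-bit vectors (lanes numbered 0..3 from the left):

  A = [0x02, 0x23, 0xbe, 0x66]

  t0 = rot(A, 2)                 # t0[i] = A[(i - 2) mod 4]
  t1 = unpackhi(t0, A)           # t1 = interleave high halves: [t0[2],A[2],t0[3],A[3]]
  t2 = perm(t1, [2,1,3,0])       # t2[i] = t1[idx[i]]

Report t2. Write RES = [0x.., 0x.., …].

RES = [0x23, 0xbe, 0x66, 0x02]

→ t0 |be|66|02|23|
→ t1 |02|be|23|66|
→ t2 |23|be|66|02|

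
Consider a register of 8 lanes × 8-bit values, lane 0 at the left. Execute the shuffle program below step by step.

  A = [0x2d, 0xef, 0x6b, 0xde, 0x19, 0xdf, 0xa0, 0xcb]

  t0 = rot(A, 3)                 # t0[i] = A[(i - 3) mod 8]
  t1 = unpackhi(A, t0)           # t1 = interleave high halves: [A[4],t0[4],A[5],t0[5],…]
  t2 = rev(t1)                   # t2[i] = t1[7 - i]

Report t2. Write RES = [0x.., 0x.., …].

RES = [ 0x19  0xcb  0xde  0xa0  0x6b  0xdf  0xef  0x19 ]

  t0: df a0 cb 2d ef 6b de 19
  t1: 19 ef df 6b a0 de cb 19
  t2: 19 cb de a0 6b df ef 19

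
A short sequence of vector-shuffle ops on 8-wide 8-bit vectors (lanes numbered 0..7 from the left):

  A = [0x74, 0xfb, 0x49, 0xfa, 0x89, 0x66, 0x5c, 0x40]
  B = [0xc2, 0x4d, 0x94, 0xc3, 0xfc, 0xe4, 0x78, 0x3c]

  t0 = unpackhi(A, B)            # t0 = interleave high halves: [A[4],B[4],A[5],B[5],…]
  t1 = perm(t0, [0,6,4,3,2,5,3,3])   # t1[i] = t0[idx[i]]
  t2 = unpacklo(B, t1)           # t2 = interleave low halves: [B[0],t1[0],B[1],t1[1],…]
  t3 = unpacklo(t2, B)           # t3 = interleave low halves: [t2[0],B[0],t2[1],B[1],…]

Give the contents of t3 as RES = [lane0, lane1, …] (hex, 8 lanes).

RES = [ 0xc2  0xc2  0x89  0x4d  0x4d  0x94  0x40  0xc3 ]

  t0: 89 fc 66 e4 5c 78 40 3c
  t1: 89 40 5c e4 66 78 e4 e4
  t2: c2 89 4d 40 94 5c c3 e4
  t3: c2 c2 89 4d 4d 94 40 c3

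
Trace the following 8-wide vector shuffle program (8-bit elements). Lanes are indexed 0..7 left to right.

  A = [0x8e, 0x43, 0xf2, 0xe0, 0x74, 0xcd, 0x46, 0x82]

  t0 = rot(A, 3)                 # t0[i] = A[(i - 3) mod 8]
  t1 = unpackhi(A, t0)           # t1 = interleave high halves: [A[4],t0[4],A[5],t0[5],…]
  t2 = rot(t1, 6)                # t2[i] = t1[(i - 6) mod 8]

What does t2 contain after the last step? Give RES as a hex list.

RES = [ 0xcd  0xf2  0x46  0xe0  0x82  0x74  0x74  0x43 ]

  t0: cd 46 82 8e 43 f2 e0 74
  t1: 74 43 cd f2 46 e0 82 74
  t2: cd f2 46 e0 82 74 74 43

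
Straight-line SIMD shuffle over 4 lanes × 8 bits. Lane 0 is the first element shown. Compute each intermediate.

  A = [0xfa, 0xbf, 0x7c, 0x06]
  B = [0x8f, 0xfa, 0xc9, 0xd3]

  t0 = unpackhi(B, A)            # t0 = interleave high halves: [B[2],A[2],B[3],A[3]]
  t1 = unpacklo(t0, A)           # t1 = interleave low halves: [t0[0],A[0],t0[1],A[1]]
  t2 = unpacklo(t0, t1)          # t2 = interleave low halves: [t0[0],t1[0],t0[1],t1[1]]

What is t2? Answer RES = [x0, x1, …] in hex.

RES = [ 0xc9  0xc9  0x7c  0xfa ]

t0 = [0xc9, 0x7c, 0xd3, 0x06]
t1 = [0xc9, 0xfa, 0x7c, 0xbf]
t2 = [0xc9, 0xc9, 0x7c, 0xfa]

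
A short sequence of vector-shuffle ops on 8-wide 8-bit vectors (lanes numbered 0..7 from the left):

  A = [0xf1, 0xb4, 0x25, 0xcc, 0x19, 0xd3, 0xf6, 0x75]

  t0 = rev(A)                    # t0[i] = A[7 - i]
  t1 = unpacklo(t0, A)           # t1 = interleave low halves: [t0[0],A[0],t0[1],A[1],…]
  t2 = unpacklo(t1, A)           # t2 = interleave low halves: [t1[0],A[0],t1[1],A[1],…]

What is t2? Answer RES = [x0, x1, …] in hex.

t0 = [0x75, 0xf6, 0xd3, 0x19, 0xcc, 0x25, 0xb4, 0xf1]
t1 = [0x75, 0xf1, 0xf6, 0xb4, 0xd3, 0x25, 0x19, 0xcc]
t2 = [0x75, 0xf1, 0xf1, 0xb4, 0xf6, 0x25, 0xb4, 0xcc]

RES = [ 0x75  0xf1  0xf1  0xb4  0xf6  0x25  0xb4  0xcc ]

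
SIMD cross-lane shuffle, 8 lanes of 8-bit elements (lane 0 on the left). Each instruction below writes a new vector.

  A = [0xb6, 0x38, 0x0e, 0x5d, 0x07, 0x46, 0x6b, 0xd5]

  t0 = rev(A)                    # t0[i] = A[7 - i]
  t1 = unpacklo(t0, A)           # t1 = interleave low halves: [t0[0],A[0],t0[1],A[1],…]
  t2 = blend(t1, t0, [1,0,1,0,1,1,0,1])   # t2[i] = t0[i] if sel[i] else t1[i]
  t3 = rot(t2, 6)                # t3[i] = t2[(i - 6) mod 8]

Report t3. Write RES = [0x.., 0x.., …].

RES = [0x46, 0x38, 0x5d, 0x0e, 0x07, 0xb6, 0xd5, 0xb6]

t0 = [0xd5, 0x6b, 0x46, 0x07, 0x5d, 0x0e, 0x38, 0xb6]
t1 = [0xd5, 0xb6, 0x6b, 0x38, 0x46, 0x0e, 0x07, 0x5d]
t2 = [0xd5, 0xb6, 0x46, 0x38, 0x5d, 0x0e, 0x07, 0xb6]
t3 = [0x46, 0x38, 0x5d, 0x0e, 0x07, 0xb6, 0xd5, 0xb6]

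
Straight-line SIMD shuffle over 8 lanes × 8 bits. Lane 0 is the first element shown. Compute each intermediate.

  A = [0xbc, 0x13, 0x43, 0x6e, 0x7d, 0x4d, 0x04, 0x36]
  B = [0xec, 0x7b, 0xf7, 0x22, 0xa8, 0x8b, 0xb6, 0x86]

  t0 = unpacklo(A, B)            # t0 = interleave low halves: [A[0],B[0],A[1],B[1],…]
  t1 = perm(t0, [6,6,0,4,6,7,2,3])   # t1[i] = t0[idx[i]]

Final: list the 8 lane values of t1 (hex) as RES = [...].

RES = [0x6e, 0x6e, 0xbc, 0x43, 0x6e, 0x22, 0x13, 0x7b]

t0 = [0xbc, 0xec, 0x13, 0x7b, 0x43, 0xf7, 0x6e, 0x22]
t1 = [0x6e, 0x6e, 0xbc, 0x43, 0x6e, 0x22, 0x13, 0x7b]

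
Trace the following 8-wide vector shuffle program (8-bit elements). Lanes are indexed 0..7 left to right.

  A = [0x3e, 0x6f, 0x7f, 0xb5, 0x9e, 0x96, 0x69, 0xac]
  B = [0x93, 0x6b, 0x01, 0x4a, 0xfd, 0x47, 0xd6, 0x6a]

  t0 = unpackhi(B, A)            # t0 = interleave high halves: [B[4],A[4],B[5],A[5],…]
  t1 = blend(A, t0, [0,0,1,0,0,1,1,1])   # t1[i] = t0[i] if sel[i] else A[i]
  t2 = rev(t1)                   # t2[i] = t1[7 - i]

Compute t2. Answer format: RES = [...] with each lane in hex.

RES = [0xac, 0x6a, 0x69, 0x9e, 0xb5, 0x47, 0x6f, 0x3e]

  t0: fd 9e 47 96 d6 69 6a ac
  t1: 3e 6f 47 b5 9e 69 6a ac
  t2: ac 6a 69 9e b5 47 6f 3e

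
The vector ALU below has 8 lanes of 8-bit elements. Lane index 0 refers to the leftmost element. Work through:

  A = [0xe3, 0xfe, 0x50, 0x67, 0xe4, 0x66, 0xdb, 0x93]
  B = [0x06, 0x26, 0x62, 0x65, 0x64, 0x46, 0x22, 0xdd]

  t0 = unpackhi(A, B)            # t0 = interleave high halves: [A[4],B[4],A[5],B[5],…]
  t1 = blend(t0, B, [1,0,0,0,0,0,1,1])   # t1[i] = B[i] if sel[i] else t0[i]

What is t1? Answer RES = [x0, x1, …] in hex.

t0 = [0xe4, 0x64, 0x66, 0x46, 0xdb, 0x22, 0x93, 0xdd]
t1 = [0x06, 0x64, 0x66, 0x46, 0xdb, 0x22, 0x22, 0xdd]

RES = [ 0x06  0x64  0x66  0x46  0xdb  0x22  0x22  0xdd ]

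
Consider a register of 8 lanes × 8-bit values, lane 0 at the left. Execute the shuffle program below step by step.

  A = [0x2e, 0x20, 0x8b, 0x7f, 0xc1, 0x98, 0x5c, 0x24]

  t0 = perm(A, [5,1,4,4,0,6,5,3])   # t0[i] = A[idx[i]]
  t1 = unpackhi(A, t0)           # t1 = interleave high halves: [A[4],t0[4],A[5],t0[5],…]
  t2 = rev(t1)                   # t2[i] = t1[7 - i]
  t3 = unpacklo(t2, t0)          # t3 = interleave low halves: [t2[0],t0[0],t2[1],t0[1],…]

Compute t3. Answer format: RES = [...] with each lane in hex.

t0 = [0x98, 0x20, 0xc1, 0xc1, 0x2e, 0x5c, 0x98, 0x7f]
t1 = [0xc1, 0x2e, 0x98, 0x5c, 0x5c, 0x98, 0x24, 0x7f]
t2 = [0x7f, 0x24, 0x98, 0x5c, 0x5c, 0x98, 0x2e, 0xc1]
t3 = [0x7f, 0x98, 0x24, 0x20, 0x98, 0xc1, 0x5c, 0xc1]

RES = [0x7f, 0x98, 0x24, 0x20, 0x98, 0xc1, 0x5c, 0xc1]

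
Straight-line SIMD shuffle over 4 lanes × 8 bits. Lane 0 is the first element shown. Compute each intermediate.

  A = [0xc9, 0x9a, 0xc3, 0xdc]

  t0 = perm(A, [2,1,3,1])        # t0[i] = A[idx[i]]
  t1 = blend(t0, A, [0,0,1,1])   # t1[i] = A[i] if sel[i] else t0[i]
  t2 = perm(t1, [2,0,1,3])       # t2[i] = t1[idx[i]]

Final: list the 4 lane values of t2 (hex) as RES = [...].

  t0: c3 9a dc 9a
  t1: c3 9a c3 dc
  t2: c3 c3 9a dc

RES = [ 0xc3  0xc3  0x9a  0xdc ]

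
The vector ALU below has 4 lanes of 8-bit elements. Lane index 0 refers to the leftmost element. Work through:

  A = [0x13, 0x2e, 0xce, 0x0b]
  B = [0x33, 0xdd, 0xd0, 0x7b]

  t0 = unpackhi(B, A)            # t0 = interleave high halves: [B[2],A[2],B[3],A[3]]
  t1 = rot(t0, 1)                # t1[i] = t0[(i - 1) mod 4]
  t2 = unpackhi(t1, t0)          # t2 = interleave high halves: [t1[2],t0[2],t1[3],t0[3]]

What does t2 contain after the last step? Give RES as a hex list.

RES = [0xce, 0x7b, 0x7b, 0x0b]

  t0: d0 ce 7b 0b
  t1: 0b d0 ce 7b
  t2: ce 7b 7b 0b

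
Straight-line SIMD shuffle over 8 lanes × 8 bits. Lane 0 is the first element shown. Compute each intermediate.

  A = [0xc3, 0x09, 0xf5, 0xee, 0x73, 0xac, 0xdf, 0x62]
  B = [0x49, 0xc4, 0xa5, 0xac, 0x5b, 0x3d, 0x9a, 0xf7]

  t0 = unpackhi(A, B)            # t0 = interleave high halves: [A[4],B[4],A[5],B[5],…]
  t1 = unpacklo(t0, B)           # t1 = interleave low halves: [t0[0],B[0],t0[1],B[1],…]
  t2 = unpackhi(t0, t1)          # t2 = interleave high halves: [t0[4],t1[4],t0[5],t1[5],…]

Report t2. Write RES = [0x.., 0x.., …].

→ t0 |73|5b|ac|3d|df|9a|62|f7|
→ t1 |73|49|5b|c4|ac|a5|3d|ac|
→ t2 |df|ac|9a|a5|62|3d|f7|ac|

RES = [ 0xdf  0xac  0x9a  0xa5  0x62  0x3d  0xf7  0xac ]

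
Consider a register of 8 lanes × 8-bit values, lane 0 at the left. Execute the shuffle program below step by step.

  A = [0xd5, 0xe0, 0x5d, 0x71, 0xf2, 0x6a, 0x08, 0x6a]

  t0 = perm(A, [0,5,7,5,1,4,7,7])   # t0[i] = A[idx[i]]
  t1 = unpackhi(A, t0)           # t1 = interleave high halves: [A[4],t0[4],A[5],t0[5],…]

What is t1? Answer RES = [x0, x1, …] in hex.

t0 = [0xd5, 0x6a, 0x6a, 0x6a, 0xe0, 0xf2, 0x6a, 0x6a]
t1 = [0xf2, 0xe0, 0x6a, 0xf2, 0x08, 0x6a, 0x6a, 0x6a]

RES = [0xf2, 0xe0, 0x6a, 0xf2, 0x08, 0x6a, 0x6a, 0x6a]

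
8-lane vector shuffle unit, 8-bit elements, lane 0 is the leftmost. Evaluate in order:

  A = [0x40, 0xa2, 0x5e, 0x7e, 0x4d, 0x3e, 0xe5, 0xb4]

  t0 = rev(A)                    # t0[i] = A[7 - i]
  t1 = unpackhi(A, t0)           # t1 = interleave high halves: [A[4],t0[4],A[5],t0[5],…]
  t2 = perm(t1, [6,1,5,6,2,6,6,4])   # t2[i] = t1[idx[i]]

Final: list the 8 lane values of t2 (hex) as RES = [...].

RES = [0xb4, 0x7e, 0xa2, 0xb4, 0x3e, 0xb4, 0xb4, 0xe5]

t0 = [0xb4, 0xe5, 0x3e, 0x4d, 0x7e, 0x5e, 0xa2, 0x40]
t1 = [0x4d, 0x7e, 0x3e, 0x5e, 0xe5, 0xa2, 0xb4, 0x40]
t2 = [0xb4, 0x7e, 0xa2, 0xb4, 0x3e, 0xb4, 0xb4, 0xe5]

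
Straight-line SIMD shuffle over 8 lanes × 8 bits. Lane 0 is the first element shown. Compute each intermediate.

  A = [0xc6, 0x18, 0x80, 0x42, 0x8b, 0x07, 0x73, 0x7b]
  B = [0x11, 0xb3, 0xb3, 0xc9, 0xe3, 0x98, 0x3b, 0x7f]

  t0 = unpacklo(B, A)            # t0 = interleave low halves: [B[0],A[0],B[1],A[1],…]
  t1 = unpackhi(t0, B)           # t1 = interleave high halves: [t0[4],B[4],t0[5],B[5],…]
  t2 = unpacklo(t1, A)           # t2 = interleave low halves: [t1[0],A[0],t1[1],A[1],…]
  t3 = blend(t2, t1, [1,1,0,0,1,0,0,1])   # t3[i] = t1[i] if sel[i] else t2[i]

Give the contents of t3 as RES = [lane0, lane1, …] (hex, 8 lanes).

  t0: 11 c6 b3 18 b3 80 c9 42
  t1: b3 e3 80 98 c9 3b 42 7f
  t2: b3 c6 e3 18 80 80 98 42
  t3: b3 e3 e3 18 c9 80 98 7f

RES = [0xb3, 0xe3, 0xe3, 0x18, 0xc9, 0x80, 0x98, 0x7f]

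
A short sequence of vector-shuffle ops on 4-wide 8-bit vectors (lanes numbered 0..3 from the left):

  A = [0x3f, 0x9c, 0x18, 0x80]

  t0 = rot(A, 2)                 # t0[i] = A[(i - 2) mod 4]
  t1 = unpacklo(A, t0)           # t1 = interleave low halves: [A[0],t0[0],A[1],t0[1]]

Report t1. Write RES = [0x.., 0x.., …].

→ t0 |18|80|3f|9c|
→ t1 |3f|18|9c|80|

RES = [0x3f, 0x18, 0x9c, 0x80]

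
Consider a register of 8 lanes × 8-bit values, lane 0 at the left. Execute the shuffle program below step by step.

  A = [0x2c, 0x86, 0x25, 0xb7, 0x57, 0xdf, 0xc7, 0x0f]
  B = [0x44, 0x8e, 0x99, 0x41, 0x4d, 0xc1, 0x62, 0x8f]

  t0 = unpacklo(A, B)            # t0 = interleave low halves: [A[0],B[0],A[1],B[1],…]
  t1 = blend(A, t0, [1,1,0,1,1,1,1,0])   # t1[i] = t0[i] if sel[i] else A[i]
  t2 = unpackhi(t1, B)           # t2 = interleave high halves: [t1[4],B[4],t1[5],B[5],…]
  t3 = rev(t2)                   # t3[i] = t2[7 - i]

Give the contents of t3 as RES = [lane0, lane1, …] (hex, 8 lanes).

RES = [ 0x8f  0x0f  0x62  0xb7  0xc1  0x99  0x4d  0x25 ]

t0 = [0x2c, 0x44, 0x86, 0x8e, 0x25, 0x99, 0xb7, 0x41]
t1 = [0x2c, 0x44, 0x25, 0x8e, 0x25, 0x99, 0xb7, 0x0f]
t2 = [0x25, 0x4d, 0x99, 0xc1, 0xb7, 0x62, 0x0f, 0x8f]
t3 = [0x8f, 0x0f, 0x62, 0xb7, 0xc1, 0x99, 0x4d, 0x25]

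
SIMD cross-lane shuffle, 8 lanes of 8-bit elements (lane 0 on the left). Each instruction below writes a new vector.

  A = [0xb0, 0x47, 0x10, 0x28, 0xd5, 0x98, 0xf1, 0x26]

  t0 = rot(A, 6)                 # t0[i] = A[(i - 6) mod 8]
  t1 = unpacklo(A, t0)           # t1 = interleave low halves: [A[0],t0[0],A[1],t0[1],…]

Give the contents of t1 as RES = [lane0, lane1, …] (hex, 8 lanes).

RES = [ 0xb0  0x10  0x47  0x28  0x10  0xd5  0x28  0x98 ]

t0 = [0x10, 0x28, 0xd5, 0x98, 0xf1, 0x26, 0xb0, 0x47]
t1 = [0xb0, 0x10, 0x47, 0x28, 0x10, 0xd5, 0x28, 0x98]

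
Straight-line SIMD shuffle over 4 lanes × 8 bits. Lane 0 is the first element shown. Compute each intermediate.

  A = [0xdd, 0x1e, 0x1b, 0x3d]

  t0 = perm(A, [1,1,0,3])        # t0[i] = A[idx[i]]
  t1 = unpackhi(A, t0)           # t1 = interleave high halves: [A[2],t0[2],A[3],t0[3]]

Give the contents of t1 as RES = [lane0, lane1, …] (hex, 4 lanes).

  t0: 1e 1e dd 3d
  t1: 1b dd 3d 3d

RES = [0x1b, 0xdd, 0x3d, 0x3d]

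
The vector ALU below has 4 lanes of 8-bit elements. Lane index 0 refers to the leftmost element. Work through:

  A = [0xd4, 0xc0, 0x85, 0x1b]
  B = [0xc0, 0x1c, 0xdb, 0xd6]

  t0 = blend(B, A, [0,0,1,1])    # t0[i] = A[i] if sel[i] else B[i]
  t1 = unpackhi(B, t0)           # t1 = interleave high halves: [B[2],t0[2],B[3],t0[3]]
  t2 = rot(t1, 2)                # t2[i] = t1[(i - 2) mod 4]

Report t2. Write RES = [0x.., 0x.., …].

RES = [ 0xd6  0x1b  0xdb  0x85 ]

t0 = [0xc0, 0x1c, 0x85, 0x1b]
t1 = [0xdb, 0x85, 0xd6, 0x1b]
t2 = [0xd6, 0x1b, 0xdb, 0x85]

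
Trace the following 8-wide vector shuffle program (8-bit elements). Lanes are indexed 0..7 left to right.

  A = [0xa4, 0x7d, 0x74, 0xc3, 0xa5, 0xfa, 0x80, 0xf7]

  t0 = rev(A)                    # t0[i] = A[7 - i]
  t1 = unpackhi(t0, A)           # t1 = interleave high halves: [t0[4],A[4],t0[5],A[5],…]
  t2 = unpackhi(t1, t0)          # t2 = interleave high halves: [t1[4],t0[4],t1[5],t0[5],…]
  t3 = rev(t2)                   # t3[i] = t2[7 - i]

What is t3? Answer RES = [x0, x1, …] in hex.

t0 = [0xf7, 0x80, 0xfa, 0xa5, 0xc3, 0x74, 0x7d, 0xa4]
t1 = [0xc3, 0xa5, 0x74, 0xfa, 0x7d, 0x80, 0xa4, 0xf7]
t2 = [0x7d, 0xc3, 0x80, 0x74, 0xa4, 0x7d, 0xf7, 0xa4]
t3 = [0xa4, 0xf7, 0x7d, 0xa4, 0x74, 0x80, 0xc3, 0x7d]

RES = [0xa4, 0xf7, 0x7d, 0xa4, 0x74, 0x80, 0xc3, 0x7d]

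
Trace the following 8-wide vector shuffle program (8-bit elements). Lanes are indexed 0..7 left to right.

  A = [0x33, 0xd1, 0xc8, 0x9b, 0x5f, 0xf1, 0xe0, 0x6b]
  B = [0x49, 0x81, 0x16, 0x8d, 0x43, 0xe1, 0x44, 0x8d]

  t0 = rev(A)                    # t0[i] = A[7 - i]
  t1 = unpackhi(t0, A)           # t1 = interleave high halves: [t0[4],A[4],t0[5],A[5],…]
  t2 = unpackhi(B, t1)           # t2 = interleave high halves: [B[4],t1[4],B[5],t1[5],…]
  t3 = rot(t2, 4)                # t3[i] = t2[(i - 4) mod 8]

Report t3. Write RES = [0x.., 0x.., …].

t0 = [0x6b, 0xe0, 0xf1, 0x5f, 0x9b, 0xc8, 0xd1, 0x33]
t1 = [0x9b, 0x5f, 0xc8, 0xf1, 0xd1, 0xe0, 0x33, 0x6b]
t2 = [0x43, 0xd1, 0xe1, 0xe0, 0x44, 0x33, 0x8d, 0x6b]
t3 = [0x44, 0x33, 0x8d, 0x6b, 0x43, 0xd1, 0xe1, 0xe0]

RES = [ 0x44  0x33  0x8d  0x6b  0x43  0xd1  0xe1  0xe0 ]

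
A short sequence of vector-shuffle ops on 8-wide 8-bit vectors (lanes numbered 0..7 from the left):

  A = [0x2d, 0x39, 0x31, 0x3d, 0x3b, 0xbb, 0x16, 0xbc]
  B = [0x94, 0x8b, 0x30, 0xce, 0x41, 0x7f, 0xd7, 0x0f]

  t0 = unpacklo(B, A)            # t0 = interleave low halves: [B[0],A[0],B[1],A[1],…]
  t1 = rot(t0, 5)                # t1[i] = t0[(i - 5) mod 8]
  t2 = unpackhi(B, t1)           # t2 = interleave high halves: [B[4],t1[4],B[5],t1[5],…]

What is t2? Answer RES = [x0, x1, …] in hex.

t0 = [0x94, 0x2d, 0x8b, 0x39, 0x30, 0x31, 0xce, 0x3d]
t1 = [0x39, 0x30, 0x31, 0xce, 0x3d, 0x94, 0x2d, 0x8b]
t2 = [0x41, 0x3d, 0x7f, 0x94, 0xd7, 0x2d, 0x0f, 0x8b]

RES = [0x41, 0x3d, 0x7f, 0x94, 0xd7, 0x2d, 0x0f, 0x8b]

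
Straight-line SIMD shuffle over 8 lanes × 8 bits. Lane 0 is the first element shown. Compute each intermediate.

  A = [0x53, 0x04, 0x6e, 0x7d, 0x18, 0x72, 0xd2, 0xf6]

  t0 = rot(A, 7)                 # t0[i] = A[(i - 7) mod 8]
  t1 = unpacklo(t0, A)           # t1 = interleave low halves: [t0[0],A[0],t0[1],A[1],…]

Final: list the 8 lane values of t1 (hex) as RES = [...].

→ t0 |04|6e|7d|18|72|d2|f6|53|
→ t1 |04|53|6e|04|7d|6e|18|7d|

RES = [ 0x04  0x53  0x6e  0x04  0x7d  0x6e  0x18  0x7d ]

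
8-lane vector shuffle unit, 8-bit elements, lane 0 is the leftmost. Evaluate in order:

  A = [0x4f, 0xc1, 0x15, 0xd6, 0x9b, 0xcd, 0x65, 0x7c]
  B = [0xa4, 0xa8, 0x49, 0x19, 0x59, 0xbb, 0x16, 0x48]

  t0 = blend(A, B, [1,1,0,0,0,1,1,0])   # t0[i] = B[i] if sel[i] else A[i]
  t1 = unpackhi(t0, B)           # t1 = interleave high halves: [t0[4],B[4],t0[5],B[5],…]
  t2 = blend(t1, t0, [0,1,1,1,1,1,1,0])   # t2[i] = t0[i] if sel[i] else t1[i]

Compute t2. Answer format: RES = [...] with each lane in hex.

t0 = [0xa4, 0xa8, 0x15, 0xd6, 0x9b, 0xbb, 0x16, 0x7c]
t1 = [0x9b, 0x59, 0xbb, 0xbb, 0x16, 0x16, 0x7c, 0x48]
t2 = [0x9b, 0xa8, 0x15, 0xd6, 0x9b, 0xbb, 0x16, 0x48]

RES = [0x9b, 0xa8, 0x15, 0xd6, 0x9b, 0xbb, 0x16, 0x48]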